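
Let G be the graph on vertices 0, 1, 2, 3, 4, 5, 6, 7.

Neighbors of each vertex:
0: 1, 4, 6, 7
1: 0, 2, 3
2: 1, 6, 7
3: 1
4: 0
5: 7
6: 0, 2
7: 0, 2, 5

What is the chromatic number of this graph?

2

0 and 6 are adjacent, so at least 2 colors are needed.
2 colors suffice: color a → {0, 2, 3, 5}; color b → {1, 4, 6, 7}. Every edge joins two different colors.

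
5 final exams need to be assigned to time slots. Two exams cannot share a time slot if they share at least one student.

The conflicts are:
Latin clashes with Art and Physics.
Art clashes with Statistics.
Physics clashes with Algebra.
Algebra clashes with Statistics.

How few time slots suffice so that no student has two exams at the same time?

3

The cycle Algebra-Statistics-Art-Latin-Physics-Algebra has odd length 5, so it cannot be 2-colored; at least 3 time slots are needed.
A valid assignment using 3 time slots: Latin=2, Art=1, Physics=3, Algebra=1, Statistics=2. Every pair that conflicts lands in different time slots.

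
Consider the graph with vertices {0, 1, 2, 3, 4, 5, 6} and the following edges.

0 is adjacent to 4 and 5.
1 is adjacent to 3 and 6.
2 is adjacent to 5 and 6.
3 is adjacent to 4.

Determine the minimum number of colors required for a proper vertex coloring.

3

The cycle 5-0-4-3-1-6-2-5 has odd length 7, so it cannot be 2-colored; at least 3 colors are needed.
3 colors suffice: 0=b, 1=b, 2=b, 3=a, 4=c, 5=a, 6=a. Each edge has distinct colors on its endpoints.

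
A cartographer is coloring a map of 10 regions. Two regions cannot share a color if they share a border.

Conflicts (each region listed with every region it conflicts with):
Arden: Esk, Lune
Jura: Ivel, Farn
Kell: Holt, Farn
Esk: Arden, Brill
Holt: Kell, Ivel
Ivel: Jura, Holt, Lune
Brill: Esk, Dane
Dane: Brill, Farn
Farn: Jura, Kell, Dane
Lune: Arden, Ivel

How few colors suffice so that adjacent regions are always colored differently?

3

The cycle Kell-Holt-Ivel-Jura-Farn-Kell has odd length 5, so it cannot be 2-colored; at least 3 colors are needed.
One proper 3-coloring: Arden=1, Jura=2, Kell=2, Esk=2, Holt=3, Ivel=1, Brill=1, Dane=2, Farn=1, Lune=2. No two conflicting regions share a color.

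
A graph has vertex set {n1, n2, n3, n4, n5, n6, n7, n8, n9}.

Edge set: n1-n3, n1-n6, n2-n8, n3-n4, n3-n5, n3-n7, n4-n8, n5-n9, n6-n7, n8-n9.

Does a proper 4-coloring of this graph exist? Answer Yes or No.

The chromatic number is 3. The cycle n9-n5-n3-n4-n8-n9 has odd length 5, so it cannot be 2-colored; at least 3 colors are needed.
3 colors suffice: color 1 → {n3, n6, n8}; color 2 → {n1, n2, n4, n5, n7}; color 3 → {n9}.
Since 4 ≥ 3, a proper 4-coloring certainly exists.

Yes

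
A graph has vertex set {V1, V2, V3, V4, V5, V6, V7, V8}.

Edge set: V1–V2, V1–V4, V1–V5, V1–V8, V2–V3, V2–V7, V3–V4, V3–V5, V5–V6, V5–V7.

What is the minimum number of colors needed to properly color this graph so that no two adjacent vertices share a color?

V1 and V5 are adjacent, so at least 2 colors are needed.
2 colors suffice: color 1 → {V2, V4, V5, V8}; color 2 → {V1, V3, V6, V7}. Every edge joins two different colors.

2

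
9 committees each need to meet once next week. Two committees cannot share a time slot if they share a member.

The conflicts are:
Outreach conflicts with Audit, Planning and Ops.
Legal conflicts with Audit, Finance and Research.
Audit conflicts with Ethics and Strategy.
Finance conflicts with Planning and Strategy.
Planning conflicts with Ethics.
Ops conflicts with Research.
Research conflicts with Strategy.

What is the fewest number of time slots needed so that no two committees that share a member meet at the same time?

The cycle Audit-Legal-Finance-Planning-Ethics-Audit has odd length 5, so it cannot be 2-colored; at least 3 time slots are needed.
A valid assignment using 3 time slots: Outreach=3, Legal=2, Audit=1, Finance=1, Planning=2, Ethics=3, Ops=2, Research=1, Strategy=2. No two conflicting committees share a time slot.

3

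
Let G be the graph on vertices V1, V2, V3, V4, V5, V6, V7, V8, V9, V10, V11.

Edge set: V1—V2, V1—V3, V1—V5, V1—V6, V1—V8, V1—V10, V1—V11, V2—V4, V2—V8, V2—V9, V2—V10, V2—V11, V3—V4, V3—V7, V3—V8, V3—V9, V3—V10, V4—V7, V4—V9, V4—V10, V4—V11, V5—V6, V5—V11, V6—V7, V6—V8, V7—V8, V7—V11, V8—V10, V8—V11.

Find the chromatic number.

4

V1, V3, V8, V10 are mutually adjacent (a clique of size 4), so at least 4 colors are needed.
A valid assignment using 4 colors: V1=1, V2=3, V3=3, V4=2, V5=2, V6=3, V7=1, V8=2, V9=1, V10=4, V11=4. Every edge joins two different colors.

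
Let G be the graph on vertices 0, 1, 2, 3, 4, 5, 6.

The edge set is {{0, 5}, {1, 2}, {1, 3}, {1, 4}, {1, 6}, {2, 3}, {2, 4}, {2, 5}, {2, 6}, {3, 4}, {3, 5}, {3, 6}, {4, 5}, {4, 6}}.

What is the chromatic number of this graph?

5

1, 2, 3, 4, 6 form a clique, so at least 5 colors are needed.
5 colors suffice: color red → {0, 2}; color blue → {4}; color green → {3}; color yellow → {1, 5}; color purple → {6}. Each edge has distinct colors on its endpoints.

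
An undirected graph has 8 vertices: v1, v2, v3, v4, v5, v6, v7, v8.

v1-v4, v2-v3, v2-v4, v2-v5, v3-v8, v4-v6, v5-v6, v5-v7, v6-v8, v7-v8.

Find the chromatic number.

The cycle v8-v6-v4-v2-v3-v8 has odd length 5, so it cannot be 2-colored; at least 3 colors are needed.
A valid assignment using 3 colors: v1=red, v2=red, v3=green, v4=blue, v5=blue, v6=red, v7=red, v8=blue. Every edge joins two different colors.

3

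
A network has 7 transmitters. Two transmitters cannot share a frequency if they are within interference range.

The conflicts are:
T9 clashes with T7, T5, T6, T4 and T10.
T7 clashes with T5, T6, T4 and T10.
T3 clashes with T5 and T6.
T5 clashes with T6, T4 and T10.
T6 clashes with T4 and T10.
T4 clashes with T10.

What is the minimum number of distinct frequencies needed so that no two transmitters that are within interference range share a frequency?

T9, T7, T5, T6, T4, T10 pairwise conflict, so at least 6 frequencies are needed.
6 frequencies suffice: frequency 1 → {T5}; frequency 2 → {T6}; frequency 3 → {T7, T3}; frequency 4 → {T9}; frequency 5 → {T10}; frequency 6 → {T4}. Each listed conflict is separated.

6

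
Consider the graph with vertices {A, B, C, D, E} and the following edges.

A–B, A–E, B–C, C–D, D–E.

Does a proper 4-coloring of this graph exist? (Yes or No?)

Yes

The chromatic number is 3. The cycle C-D-E-A-B-C has odd length 5, so it cannot be 2-colored; at least 3 colors are needed.
3 colors suffice: color red → {B, E}; color blue → {A, D}; color green → {C}.
Since 4 ≥ 3, a proper 4-coloring certainly exists.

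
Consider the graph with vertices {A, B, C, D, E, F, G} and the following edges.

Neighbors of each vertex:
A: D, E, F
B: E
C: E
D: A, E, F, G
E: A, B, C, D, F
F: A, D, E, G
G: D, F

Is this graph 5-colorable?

Yes

The chromatic number is 4. A, D, E, F are pairwise adjacent (a clique of size 4), so at least 4 colors are needed.
4 colors suffice: A=yellow, B=blue, C=blue, D=blue, E=red, F=green, G=red.
Since 5 ≥ 4, a proper 5-coloring certainly exists.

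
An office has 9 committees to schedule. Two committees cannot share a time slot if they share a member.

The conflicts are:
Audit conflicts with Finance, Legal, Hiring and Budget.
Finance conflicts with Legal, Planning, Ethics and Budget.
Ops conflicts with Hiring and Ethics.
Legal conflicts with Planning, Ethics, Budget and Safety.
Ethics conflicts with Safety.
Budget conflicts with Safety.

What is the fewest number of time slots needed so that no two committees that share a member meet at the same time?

4

Audit, Finance, Legal, Budget pairwise conflict, so at least 4 time slots are needed.
A valid assignment using 4 time slots: Audit=4, Finance=2, Ops=1, Legal=1, Hiring=2, Planning=3, Ethics=3, Budget=3, Safety=2. Every pair that conflicts lands in different time slots.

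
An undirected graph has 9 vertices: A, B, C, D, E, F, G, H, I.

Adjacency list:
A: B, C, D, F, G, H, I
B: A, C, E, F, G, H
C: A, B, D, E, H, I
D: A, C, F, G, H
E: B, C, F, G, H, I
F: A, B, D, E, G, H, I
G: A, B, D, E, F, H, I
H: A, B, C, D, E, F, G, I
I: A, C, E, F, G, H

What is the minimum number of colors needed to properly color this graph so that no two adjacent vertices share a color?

E, F, G, H, I are mutually adjacent (a clique of size 5), so at least 5 colors are needed.
5 colors suffice: color red → {H}; color blue → {A, E}; color green → {C, F}; color yellow → {G}; color purple → {B, D, I}. No two adjacent vertices share a color.

5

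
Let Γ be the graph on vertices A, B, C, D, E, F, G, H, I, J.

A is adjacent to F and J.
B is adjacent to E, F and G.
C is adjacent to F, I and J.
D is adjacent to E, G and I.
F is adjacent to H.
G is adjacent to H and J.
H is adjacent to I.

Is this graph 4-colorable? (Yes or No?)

The chromatic number is 3. The cycle G-J-A-F-H-G has odd length 5, so it cannot be 2-colored; at least 3 colors are needed.
3 colors suffice: color red → {E, F, G, I}; color blue → {A, B, C, D, H}; color green → {J}.
Since 4 ≥ 3, a proper 4-coloring certainly exists.

Yes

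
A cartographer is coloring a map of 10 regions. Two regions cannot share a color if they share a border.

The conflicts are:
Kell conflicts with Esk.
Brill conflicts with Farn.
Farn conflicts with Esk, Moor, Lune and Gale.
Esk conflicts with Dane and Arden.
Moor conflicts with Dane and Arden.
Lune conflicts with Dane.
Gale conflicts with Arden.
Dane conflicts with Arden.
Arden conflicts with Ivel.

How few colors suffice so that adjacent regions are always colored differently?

3

Esk, Dane, Arden all conflict with each other, so at least 3 colors are needed.
3 colors suffice: color 1 → {Kell, Farn, Arden}; color 2 → {Brill, Gale, Dane, Ivel}; color 3 → {Esk, Moor, Lune}. No two conflicting regions share a color.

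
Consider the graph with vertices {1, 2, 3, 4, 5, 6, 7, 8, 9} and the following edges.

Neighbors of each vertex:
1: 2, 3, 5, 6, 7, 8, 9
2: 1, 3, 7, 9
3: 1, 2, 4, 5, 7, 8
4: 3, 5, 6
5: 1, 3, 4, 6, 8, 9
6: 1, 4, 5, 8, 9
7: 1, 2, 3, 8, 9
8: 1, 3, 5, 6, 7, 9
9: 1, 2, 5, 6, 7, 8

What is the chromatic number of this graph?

5

1, 5, 6, 8, 9 are mutually adjacent (a clique of size 5), so at least 5 colors are needed.
5 colors suffice: 1=red, 2=green, 3=yellow, 4=red, 5=blue, 6=purple, 7=blue, 8=green, 9=yellow. Each edge has distinct colors on its endpoints.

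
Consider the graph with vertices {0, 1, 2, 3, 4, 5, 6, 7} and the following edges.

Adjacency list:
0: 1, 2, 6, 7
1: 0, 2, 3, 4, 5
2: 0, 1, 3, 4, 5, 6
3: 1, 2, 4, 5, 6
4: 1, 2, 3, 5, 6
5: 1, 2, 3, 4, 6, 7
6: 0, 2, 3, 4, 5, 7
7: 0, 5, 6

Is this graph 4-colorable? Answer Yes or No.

2, 3, 4, 5, 6 form a clique, so at least 5 colors are needed.
So 4 colors are not enough.

No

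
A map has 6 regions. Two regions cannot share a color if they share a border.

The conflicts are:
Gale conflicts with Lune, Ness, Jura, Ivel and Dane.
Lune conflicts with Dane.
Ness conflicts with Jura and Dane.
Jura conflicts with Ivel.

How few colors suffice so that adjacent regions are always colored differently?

3

Gale, Jura, Ivel are mutually in conflict, so at least 3 colors are needed.
A valid assignment using 3 colors: Gale=1, Lune=3, Ness=3, Jura=2, Ivel=3, Dane=2. Every pair that conflicts lands in different colors.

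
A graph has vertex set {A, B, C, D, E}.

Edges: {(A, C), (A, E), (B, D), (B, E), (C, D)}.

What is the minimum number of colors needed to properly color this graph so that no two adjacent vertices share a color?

3

The cycle B-D-C-A-E-B has odd length 5, so it cannot be 2-colored; at least 3 colors are needed.
3 colors suffice: A=2, B=1, C=1, D=2, E=3. No two adjacent vertices share a color.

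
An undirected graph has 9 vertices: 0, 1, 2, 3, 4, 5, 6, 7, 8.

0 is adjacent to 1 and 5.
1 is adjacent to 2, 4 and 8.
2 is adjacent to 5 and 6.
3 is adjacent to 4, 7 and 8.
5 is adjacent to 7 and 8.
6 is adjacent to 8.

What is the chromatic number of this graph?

6 and 8 are adjacent, so at least 2 colors are needed.
2 colors suffice: color red → {1, 3, 5, 6}; color blue → {0, 2, 4, 7, 8}. Every edge joins two different colors.

2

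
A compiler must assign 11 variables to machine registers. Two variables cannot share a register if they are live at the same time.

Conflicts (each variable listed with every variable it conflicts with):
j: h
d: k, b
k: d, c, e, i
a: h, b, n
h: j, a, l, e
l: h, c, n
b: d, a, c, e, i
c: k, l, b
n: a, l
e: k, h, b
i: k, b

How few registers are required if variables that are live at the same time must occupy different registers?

The cycle h-a-b-c-l-h has odd length 5, so it cannot be 2-colored; at least 3 registers are needed.
3 registers suffice: register 1 → {k, h, b, n}; register 2 → {j, d, a, l, e, i}; register 3 → {c}. Each listed conflict is separated.

3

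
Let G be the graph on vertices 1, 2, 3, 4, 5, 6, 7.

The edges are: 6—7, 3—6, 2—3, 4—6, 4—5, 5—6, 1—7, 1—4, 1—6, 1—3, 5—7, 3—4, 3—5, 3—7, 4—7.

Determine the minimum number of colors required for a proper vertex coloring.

5

1, 3, 4, 6, 7 form a clique, so at least 5 colors are needed.
A valid assignment using 5 colors: 1=e, 2=b, 3=a, 4=d, 5=e, 6=c, 7=b. No two adjacent vertices share a color.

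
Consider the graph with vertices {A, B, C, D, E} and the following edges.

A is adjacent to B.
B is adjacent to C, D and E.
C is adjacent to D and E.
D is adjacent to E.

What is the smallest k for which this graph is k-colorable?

B, C, D, E are mutually adjacent (a clique of size 4), so at least 4 colors are needed.
A valid assignment using 4 colors: A=2, B=1, C=3, D=4, E=2. No two adjacent vertices share a color.

4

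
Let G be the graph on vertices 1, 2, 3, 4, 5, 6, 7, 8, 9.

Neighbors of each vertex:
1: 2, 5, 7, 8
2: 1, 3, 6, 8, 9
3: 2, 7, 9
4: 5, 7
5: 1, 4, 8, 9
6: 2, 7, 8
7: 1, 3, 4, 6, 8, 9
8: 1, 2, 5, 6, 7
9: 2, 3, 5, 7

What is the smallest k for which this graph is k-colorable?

1, 7, 8 are mutually adjacent, so at least 3 colors are needed.
One proper 3-coloring: 1=green, 2=red, 3=green, 4=blue, 5=red, 6=green, 7=red, 8=blue, 9=blue. No two adjacent vertices share a color.

3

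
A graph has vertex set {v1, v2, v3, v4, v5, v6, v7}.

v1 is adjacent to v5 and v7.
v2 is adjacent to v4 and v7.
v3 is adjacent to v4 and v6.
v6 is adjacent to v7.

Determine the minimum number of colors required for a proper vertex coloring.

The cycle v2-v4-v3-v6-v7-v2 has odd length 5, so it cannot be 2-colored; at least 3 colors are needed.
3 colors suffice: color 1 → {v3, v5, v7}; color 2 → {v1, v4, v6}; color 3 → {v2}. Every edge joins two different colors.

3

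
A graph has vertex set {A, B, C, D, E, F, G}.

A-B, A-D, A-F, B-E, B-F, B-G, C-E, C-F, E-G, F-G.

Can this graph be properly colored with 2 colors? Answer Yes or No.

A, B, F form a triangle, so at least 3 colors are needed.
So 2 colors are not enough.

No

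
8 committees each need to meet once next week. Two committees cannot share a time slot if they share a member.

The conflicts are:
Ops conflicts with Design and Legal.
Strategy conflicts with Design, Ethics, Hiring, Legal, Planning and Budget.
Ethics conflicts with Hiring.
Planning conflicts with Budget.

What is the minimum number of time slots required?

Strategy, Planning, Budget pairwise conflict, so at least 3 time slots are needed.
A valid assignment using 3 time slots: Ops=1, Strategy=1, Design=2, Ethics=3, Hiring=2, Legal=2, Planning=3, Budget=2. No two conflicting committees share a time slot.

3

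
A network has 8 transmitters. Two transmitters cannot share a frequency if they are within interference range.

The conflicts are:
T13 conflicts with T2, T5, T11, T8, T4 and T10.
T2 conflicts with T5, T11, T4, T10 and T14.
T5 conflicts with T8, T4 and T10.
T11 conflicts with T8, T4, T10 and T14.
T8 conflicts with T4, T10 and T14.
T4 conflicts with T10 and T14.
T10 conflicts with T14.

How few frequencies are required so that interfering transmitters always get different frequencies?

5

T13, T2, T11, T4, T10 are mutually in conflict, so at least 5 frequencies are needed.
5 frequencies suffice: T13=5, T2=3, T5=4, T11=4, T8=3, T4=1, T10=2, T14=5. Every pair that conflicts lands in different frequencies.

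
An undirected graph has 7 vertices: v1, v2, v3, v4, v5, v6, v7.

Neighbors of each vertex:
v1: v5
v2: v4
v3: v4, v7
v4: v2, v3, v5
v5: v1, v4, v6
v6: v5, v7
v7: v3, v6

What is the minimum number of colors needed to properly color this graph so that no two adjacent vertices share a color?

3

The cycle v3-v4-v5-v6-v7-v3 has odd length 5, so it cannot be 2-colored; at least 3 colors are needed.
3 colors suffice: color 1 → {v1, v4, v7}; color 2 → {v2, v3, v5}; color 3 → {v6}. Each edge has distinct colors on its endpoints.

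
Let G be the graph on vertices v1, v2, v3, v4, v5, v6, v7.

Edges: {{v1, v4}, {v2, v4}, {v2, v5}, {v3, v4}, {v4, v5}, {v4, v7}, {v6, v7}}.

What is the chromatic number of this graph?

v2, v4, v5 form a triangle, so at least 3 colors are needed.
3 colors suffice: v1=2, v2=2, v3=2, v4=1, v5=3, v6=1, v7=2. Every edge joins two different colors.

3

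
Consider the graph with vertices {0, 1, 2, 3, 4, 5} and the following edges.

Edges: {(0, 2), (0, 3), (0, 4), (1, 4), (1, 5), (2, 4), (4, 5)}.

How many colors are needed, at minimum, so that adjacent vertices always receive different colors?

0, 2, 4 form a triangle, so at least 3 colors are needed.
A valid assignment using 3 colors: 0=blue, 1=blue, 2=green, 3=red, 4=red, 5=green. No two adjacent vertices share a color.

3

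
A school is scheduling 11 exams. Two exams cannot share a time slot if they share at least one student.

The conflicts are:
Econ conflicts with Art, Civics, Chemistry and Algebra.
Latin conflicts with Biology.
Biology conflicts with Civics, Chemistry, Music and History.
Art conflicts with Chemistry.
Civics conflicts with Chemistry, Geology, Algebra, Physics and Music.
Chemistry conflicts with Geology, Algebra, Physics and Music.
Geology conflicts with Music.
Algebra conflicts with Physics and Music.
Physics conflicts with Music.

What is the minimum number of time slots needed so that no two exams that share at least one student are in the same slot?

Civics, Chemistry, Algebra, Physics, Music all conflict with each other, so at least 5 time slots are needed.
5 time slots suffice: Econ=3, Latin=1, Biology=4, Art=2, Civics=2, Chemistry=1, Geology=4, Algebra=4, Physics=5, Music=3, History=1. Every pair that conflicts lands in different time slots.

5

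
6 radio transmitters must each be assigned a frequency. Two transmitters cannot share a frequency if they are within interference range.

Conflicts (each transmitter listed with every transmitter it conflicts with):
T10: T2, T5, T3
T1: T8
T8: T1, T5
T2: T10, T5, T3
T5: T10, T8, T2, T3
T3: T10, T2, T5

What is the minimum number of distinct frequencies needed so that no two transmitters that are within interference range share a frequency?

T10, T2, T5, T3 all conflict with each other, so at least 4 frequencies are needed.
4 frequencies suffice: frequency 1 → {T1, T5}; frequency 2 → {T8, T2}; frequency 3 → {T3}; frequency 4 → {T10}. Each listed conflict is separated.

4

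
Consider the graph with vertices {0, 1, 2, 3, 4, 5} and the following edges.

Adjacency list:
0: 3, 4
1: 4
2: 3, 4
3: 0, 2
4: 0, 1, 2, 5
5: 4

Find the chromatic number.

2

0 and 3 are adjacent, so at least 2 colors are needed.
2 colors suffice: color red → {3, 4}; color blue → {0, 1, 2, 5}. Every edge joins two different colors.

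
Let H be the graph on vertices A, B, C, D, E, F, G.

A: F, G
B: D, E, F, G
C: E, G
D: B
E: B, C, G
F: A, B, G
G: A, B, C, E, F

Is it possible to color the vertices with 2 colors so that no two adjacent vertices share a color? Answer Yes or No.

No

C, E, G are pairwise adjacent, so at least 3 colors are needed.
So 2 colors are not enough.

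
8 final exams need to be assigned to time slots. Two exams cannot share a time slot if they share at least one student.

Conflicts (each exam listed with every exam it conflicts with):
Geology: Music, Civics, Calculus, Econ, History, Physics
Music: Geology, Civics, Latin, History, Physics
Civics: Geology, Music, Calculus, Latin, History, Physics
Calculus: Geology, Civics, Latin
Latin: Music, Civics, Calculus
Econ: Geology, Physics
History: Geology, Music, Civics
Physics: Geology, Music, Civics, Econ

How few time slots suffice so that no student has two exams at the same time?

4

Geology, Music, Civics, Physics are mutually in conflict, so at least 4 time slots are needed.
A valid assignment using 4 time slots: Geology=1, Music=3, Civics=2, Calculus=3, Latin=1, Econ=2, History=4, Physics=4. Each listed conflict is separated.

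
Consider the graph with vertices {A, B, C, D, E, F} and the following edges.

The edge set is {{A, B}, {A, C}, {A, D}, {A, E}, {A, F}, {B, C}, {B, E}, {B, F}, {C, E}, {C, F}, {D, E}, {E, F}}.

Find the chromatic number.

A, B, C, E, F form a clique, so at least 5 colors are needed.
5 colors suffice: color red → {E}; color blue → {A}; color green → {D, F}; color yellow → {B}; color purple → {C}. No two adjacent vertices share a color.

5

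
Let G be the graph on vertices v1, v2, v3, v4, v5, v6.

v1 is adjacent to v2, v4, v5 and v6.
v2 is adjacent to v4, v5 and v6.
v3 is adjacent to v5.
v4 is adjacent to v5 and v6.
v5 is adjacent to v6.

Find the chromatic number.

v1, v2, v4, v5, v6 are pairwise adjacent (a clique of size 5), so at least 5 colors are needed.
5 colors suffice: color 1 → {v5}; color 2 → {v2, v3}; color 3 → {v4}; color 4 → {v6}; color 5 → {v1}. Every edge joins two different colors.

5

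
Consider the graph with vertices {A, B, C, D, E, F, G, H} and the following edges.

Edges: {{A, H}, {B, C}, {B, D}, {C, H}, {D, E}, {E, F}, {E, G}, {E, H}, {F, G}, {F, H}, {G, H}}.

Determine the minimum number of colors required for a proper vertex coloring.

4

E, F, G, H form a clique, so at least 4 colors are needed.
4 colors suffice: color red → {B, H}; color blue → {A, C, E}; color green → {D, F}; color yellow → {G}. Each edge has distinct colors on its endpoints.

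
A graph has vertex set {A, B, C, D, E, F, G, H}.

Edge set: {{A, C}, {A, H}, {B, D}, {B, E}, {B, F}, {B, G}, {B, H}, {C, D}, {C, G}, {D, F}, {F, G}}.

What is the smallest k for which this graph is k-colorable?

B, D, F are pairwise adjacent, so at least 3 colors are needed.
3 colors suffice: color 1 → {B, C}; color 2 → {D, E, G, H}; color 3 → {A, F}. Every edge joins two different colors.

3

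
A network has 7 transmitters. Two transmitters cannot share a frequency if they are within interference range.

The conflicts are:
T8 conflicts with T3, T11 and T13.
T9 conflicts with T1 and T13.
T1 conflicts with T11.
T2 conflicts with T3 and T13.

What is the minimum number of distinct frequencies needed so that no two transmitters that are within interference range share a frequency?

3

The cycle T8-T11-T1-T9-T13-T8 has odd length 5, so it cannot be 2-colored; at least 3 frequencies are needed.
3 frequencies suffice: frequency 1 → {T8, T1, T2}; frequency 2 → {T3, T11, T13}; frequency 3 → {T9}. No two conflicting transmitters share a frequency.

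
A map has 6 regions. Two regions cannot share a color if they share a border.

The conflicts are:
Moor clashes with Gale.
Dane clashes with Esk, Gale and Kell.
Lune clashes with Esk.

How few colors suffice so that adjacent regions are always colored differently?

2

Dane and Esk conflict, so at least 2 colors are needed.
2 colors suffice: Moor=1, Dane=1, Lune=1, Esk=2, Gale=2, Kell=2. No two conflicting regions share a color.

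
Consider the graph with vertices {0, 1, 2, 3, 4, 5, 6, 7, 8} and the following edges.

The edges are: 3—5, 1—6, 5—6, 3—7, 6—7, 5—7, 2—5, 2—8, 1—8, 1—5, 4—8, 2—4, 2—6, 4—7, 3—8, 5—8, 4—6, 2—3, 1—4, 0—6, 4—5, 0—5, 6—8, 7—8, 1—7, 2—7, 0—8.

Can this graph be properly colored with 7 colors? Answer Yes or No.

The chromatic number is 6. 2, 4, 5, 6, 7, 8 form a clique, so at least 6 colors are needed.
6 colors suffice: color red → {8}; color blue → {5}; color green → {0, 7}; color yellow → {3, 6}; color purple → {4}; color orange → {1, 2}.
Since 7 ≥ 6, a proper 7-coloring certainly exists.

Yes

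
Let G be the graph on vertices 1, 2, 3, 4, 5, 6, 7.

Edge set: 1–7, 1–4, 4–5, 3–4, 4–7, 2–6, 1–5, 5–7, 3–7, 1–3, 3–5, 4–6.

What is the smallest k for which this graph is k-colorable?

5

1, 3, 4, 5, 7 are pairwise adjacent (a clique of size 5), so at least 5 colors are needed.
One proper 5-coloring: 1=b, 2=a, 3=d, 4=a, 5=e, 6=b, 7=c. Each edge has distinct colors on its endpoints.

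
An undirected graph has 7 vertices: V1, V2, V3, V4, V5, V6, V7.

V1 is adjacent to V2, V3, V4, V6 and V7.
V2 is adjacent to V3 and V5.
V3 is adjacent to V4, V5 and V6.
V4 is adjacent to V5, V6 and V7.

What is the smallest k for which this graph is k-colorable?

4

V1, V3, V4, V6 are mutually adjacent (a clique of size 4), so at least 4 colors are needed.
One proper 4-coloring: V1=1, V2=3, V3=2, V4=3, V5=1, V6=4, V7=2. Every edge joins two different colors.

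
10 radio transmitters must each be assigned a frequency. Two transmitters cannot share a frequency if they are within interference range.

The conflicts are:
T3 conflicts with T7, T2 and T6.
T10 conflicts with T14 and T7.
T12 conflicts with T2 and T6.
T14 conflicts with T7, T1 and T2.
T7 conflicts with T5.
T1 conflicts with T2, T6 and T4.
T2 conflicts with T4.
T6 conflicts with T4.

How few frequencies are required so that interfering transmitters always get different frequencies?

T14, T1, T2 are mutually in conflict, so at least 3 frequencies are needed.
3 frequencies suffice: T3=2, T10=3, T12=2, T14=2, T7=1, T1=3, T2=1, T6=1, T4=2, T5=2. Every pair that conflicts lands in different frequencies.

3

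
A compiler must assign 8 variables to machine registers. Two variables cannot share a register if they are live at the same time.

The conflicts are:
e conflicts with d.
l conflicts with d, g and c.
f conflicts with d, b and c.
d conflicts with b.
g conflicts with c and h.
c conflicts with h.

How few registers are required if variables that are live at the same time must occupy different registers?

g, c, h pairwise conflict, so at least 3 registers are needed.
3 registers suffice: register 1 → {d, c}; register 2 → {e, l, f, h}; register 3 → {g, b}. Each listed conflict is separated.

3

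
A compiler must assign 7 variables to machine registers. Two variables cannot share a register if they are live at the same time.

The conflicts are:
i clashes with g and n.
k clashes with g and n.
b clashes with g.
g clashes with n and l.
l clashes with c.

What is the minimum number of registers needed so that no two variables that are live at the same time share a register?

3

k, g, n all conflict with each other, so at least 3 registers are needed.
3 registers suffice: register 1 → {g, c}; register 2 → {b, n, l}; register 3 → {i, k}. No two conflicting variables share a register.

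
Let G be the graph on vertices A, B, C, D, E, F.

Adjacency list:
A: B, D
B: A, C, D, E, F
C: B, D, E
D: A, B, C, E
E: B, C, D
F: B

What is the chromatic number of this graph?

B, C, D, E form a clique, so at least 4 colors are needed.
4 colors suffice: color 1 → {B}; color 2 → {D, F}; color 3 → {A, E}; color 4 → {C}. Each edge has distinct colors on its endpoints.

4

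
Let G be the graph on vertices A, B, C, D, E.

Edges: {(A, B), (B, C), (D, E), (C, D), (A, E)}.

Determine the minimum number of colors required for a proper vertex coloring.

The cycle A-E-D-C-B-A has odd length 5, so it cannot be 2-colored; at least 3 colors are needed.
3 colors suffice: color 1 → {A, D}; color 2 → {C, E}; color 3 → {B}. Every edge joins two different colors.

3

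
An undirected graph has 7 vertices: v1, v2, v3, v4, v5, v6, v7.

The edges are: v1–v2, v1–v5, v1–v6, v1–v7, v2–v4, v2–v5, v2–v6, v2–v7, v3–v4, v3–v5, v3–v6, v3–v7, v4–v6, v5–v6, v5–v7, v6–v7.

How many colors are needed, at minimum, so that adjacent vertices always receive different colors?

5

v1, v2, v5, v6, v7 form a clique, so at least 5 colors are needed.
5 colors suffice: color red → {v6}; color blue → {v4, v5}; color green → {v2, v3}; color yellow → {v7}; color purple → {v1}. Every edge joins two different colors.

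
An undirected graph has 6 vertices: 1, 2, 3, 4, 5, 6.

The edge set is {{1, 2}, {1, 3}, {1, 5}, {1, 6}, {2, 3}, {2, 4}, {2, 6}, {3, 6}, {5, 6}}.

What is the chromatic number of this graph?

1, 2, 3, 6 are mutually adjacent (a clique of size 4), so at least 4 colors are needed.
One proper 4-coloring: 1=green, 2=red, 3=yellow, 4=blue, 5=red, 6=blue. Each edge has distinct colors on its endpoints.

4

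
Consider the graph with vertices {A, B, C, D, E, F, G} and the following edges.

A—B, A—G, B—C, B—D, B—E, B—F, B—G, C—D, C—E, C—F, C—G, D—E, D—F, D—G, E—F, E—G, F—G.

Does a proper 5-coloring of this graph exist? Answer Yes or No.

B, C, D, E, F, G form a clique, so at least 6 colors are needed.
So 5 colors are not enough.

No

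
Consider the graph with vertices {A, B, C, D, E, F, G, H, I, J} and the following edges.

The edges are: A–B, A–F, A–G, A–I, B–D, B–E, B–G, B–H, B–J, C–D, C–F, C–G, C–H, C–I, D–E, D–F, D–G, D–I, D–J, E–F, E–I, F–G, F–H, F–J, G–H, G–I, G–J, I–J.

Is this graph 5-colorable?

Yes

The chromatic number is 4. D, G, I, J form a clique, so at least 4 colors are needed.
4 colors suffice: color 1 → {E, G}; color 2 → {A, D, H}; color 3 → {B, F, I}; color 4 → {C, J}.
Since 5 ≥ 4, a proper 5-coloring certainly exists.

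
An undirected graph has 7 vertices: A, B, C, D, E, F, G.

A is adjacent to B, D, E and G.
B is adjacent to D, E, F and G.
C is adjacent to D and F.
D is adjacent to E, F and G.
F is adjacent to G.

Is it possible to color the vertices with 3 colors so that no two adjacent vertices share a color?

No

B, D, F, G are mutually adjacent (a clique of size 4), so at least 4 colors are needed.
So 3 colors are not enough.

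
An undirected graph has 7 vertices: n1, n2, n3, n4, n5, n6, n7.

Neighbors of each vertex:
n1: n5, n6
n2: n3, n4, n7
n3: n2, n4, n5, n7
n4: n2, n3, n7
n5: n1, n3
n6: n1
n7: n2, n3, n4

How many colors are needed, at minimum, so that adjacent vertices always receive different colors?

n2, n3, n4, n7 form a clique, so at least 4 colors are needed.
4 colors suffice: color 1 → {n1, n3}; color 2 → {n4, n5, n6}; color 3 → {n7}; color 4 → {n2}. Every edge joins two different colors.

4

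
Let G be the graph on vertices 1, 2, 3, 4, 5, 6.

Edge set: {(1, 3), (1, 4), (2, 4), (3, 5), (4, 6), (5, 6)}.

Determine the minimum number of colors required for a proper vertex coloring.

3

The cycle 5-6-4-1-3-5 has odd length 5, so it cannot be 2-colored; at least 3 colors are needed.
3 colors suffice: color a → {3, 4}; color b → {1, 2, 6}; color c → {5}. Every edge joins two different colors.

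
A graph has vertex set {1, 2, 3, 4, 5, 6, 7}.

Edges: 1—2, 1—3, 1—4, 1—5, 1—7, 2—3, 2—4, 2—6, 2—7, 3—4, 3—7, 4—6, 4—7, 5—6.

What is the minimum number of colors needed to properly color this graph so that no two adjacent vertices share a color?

1, 2, 3, 4, 7 form a clique, so at least 5 colors are needed.
5 colors suffice: 1=b, 2=a, 3=e, 4=c, 5=a, 6=b, 7=d. No two adjacent vertices share a color.

5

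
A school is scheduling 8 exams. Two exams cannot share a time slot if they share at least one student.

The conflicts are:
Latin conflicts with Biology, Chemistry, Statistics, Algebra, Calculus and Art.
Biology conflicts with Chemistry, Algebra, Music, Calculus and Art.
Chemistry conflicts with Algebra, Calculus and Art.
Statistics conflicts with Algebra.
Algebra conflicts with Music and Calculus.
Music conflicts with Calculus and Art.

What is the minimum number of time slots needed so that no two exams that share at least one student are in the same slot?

Latin, Biology, Chemistry, Algebra, Calculus pairwise conflict, so at least 5 time slots are needed.
5 time slots suffice: time slot 1 → {Latin, Music}; time slot 2 → {Algebra, Art}; time slot 3 → {Biology, Statistics}; time slot 4 → {Calculus}; time slot 5 → {Chemistry}. No two conflicting exams share a time slot.

5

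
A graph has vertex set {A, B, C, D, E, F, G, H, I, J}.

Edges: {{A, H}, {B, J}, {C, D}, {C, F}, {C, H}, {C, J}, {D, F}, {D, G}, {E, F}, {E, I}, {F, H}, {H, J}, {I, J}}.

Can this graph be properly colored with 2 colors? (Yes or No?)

C, H, J are pairwise adjacent, so at least 3 colors are needed.
So 2 colors are not enough.

No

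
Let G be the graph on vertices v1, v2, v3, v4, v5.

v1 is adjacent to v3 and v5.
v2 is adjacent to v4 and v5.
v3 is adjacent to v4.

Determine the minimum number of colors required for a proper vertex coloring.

The cycle v4-v2-v5-v1-v3-v4 has odd length 5, so it cannot be 2-colored; at least 3 colors are needed.
One proper 3-coloring: v1=2, v2=2, v3=1, v4=3, v5=1. Each edge has distinct colors on its endpoints.

3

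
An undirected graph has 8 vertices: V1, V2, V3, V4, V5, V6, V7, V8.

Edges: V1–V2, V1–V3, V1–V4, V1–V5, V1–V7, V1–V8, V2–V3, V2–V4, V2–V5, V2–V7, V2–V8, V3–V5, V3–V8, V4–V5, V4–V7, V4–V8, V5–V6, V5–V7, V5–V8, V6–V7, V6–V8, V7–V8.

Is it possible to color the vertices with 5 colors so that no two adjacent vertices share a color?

V1, V2, V4, V5, V7, V8 are mutually adjacent (a clique of size 6), so at least 6 colors are needed.
So 5 colors are not enough.

No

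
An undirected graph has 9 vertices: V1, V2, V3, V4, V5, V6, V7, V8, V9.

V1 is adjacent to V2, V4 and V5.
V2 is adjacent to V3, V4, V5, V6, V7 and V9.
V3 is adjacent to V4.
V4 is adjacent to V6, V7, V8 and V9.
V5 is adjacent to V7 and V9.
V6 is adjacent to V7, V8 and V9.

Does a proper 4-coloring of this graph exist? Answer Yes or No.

Yes

The chromatic number is 4. V2, V4, V6, V7 are mutually adjacent (a clique of size 4), so at least 4 colors are needed.
4 colors suffice: color 1 → {V4, V5}; color 2 → {V2, V8}; color 3 → {V1, V3, V6}; color 4 → {V7, V9}.
That is already a proper 4-coloring.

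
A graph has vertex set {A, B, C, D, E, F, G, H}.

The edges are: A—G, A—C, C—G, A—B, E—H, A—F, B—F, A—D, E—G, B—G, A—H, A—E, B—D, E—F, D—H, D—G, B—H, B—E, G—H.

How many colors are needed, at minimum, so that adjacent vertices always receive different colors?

5

A, B, E, G, H are mutually adjacent (a clique of size 5), so at least 5 colors are needed.
5 colors suffice: color 1 → {A}; color 2 → {B, C}; color 3 → {F, G}; color 4 → {D, E}; color 5 → {H}. Each edge has distinct colors on its endpoints.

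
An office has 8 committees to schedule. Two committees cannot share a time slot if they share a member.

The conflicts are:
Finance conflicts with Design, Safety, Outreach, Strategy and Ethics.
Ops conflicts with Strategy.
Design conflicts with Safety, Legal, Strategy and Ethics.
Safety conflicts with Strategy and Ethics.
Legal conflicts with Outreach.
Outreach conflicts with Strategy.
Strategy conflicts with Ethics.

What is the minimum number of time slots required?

Finance, Design, Safety, Strategy, Ethics all conflict with each other, so at least 5 time slots are needed.
Using 5 time slots: Finance=2, Ops=2, Design=3, Safety=4, Legal=1, Outreach=3, Strategy=1, Ethics=5. No two conflicting committees share a time slot.

5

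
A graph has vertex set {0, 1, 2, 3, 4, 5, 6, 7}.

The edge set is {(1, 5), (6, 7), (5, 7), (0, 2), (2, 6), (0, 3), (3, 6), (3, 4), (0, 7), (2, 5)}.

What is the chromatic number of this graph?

2 and 5 are adjacent, so at least 2 colors are needed.
2 colors suffice: color a → {0, 4, 5, 6}; color b → {1, 2, 3, 7}. No two adjacent vertices share a color.

2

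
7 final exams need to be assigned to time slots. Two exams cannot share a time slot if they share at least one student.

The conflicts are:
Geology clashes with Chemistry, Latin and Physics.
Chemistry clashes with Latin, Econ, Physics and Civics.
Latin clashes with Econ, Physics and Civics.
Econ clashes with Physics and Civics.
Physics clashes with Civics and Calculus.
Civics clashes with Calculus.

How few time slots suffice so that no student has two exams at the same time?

Chemistry, Latin, Econ, Physics, Civics are mutually in conflict, so at least 5 time slots are needed.
5 time slots suffice: time slot 1 → {Physics}; time slot 2 → {Geology, Civics}; time slot 3 → {Latin, Calculus}; time slot 4 → {Chemistry}; time slot 5 → {Econ}. Each listed conflict is separated.

5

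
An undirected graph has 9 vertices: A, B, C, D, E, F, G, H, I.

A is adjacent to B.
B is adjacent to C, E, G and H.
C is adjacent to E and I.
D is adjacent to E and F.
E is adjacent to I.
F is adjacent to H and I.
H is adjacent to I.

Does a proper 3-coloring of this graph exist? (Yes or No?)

The chromatic number is 3. B, C, E form a triangle, so at least 3 colors are needed.
3 colors suffice: color 1 → {B, D, I}; color 2 → {A, E, F, G}; color 3 → {C, H}.
That is already a proper 3-coloring.

Yes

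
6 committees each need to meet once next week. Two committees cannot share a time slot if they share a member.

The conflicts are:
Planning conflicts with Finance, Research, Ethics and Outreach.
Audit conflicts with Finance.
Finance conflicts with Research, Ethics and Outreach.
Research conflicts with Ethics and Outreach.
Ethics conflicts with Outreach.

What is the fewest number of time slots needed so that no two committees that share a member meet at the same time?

5

Planning, Finance, Research, Ethics, Outreach pairwise conflict, so at least 5 time slots are needed.
5 time slots suffice: Planning=2, Audit=2, Finance=1, Research=5, Ethics=4, Outreach=3. No two conflicting committees share a time slot.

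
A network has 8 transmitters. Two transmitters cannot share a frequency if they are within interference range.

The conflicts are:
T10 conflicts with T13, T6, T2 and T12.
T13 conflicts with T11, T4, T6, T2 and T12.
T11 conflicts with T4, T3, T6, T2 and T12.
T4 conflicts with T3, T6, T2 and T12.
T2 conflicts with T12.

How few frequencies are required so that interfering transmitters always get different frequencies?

5

T13, T11, T4, T2, T12 are mutually in conflict, so at least 5 frequencies are needed.
5 frequencies suffice: frequency 1 → {T13, T3}; frequency 2 → {T10, T4}; frequency 3 → {T11}; frequency 4 → {T6, T12}; frequency 5 → {T2}. No two conflicting transmitters share a frequency.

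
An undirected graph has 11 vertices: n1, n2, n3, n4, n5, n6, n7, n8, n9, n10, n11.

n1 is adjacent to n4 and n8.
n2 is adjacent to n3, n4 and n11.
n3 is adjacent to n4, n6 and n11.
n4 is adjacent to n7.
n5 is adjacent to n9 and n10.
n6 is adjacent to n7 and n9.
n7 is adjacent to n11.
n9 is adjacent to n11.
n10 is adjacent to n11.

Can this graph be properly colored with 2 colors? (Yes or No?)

n2, n3, n4 are mutually adjacent, so at least 3 colors are needed.
So 2 colors are not enough.

No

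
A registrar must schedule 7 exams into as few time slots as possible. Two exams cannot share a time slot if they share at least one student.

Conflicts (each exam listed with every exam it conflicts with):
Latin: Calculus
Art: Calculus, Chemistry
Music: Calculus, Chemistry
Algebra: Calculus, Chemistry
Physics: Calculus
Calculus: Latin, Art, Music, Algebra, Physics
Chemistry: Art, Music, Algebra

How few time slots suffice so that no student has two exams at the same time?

2

Algebra and Chemistry conflict, so at least 2 time slots are needed.
2 time slots suffice: time slot 1 → {Calculus, Chemistry}; time slot 2 → {Latin, Art, Music, Algebra, Physics}. No two conflicting exams share a time slot.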